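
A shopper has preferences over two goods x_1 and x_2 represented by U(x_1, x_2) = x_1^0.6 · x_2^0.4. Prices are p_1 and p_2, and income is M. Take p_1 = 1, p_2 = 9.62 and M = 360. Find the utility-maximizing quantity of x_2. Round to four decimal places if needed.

Demand: x_1*(p_1,p_2,M) = 0.6·M/p_1 and x_2* = 0.4·M/p_2.
At p_1=1, p_2=9.62, M=360: x_2* = 0.4·360/9.62 = 14.9688.

x_2* = 14.9688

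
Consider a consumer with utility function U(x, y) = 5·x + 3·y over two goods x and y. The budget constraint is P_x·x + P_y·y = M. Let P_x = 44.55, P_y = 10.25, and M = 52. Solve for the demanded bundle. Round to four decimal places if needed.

Linear utility — the consumer picks whichever good has higher MU/price: 5/44.55 = 0.1122 vs 3/10.25 = 0.2927.
y gives more utility per dollar, so spend all income on y: y* = M/P_y, x* = 0.
Numerically: x* = 0, y* = 5.0732.

x* = 0, y* = 5.0732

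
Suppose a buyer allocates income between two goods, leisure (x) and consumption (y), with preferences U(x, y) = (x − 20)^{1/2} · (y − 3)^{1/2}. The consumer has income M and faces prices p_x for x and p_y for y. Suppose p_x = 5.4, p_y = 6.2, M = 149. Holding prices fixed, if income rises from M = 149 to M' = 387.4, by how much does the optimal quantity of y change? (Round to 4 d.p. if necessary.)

Δy* = 19.2258

This is Cobb-Douglas in (x−20, y−3): tangency gives 0.5·p_y·(y−3) = 0.5·p_x·(x−20).
After buying the subsistence bundle (20, 3), a share 0.5 of the remaining income goes to x: x* = 20 + 0.5·(M − 20p_x − 3p_y)/p_x.
Discretionary income = 149 − 20·5.4 − 3·6.2 = 22.4; y* = 3 + 0.5·22.4/6.2 = 4.8065.
At M' = 387.4: y* = 24.0323. Change: 24.0323 − 4.8065 = 19.2258.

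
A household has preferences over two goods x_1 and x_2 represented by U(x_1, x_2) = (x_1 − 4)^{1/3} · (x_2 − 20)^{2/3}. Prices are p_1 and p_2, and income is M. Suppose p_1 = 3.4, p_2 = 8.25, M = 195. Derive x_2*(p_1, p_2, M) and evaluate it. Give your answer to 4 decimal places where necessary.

x_2* = 21.3253

MRS = (1/2)·(x_2−20)/(x_1−4). Tangency with p_1/p_2 gives x_2−20 = 2·(p_1/p_2)·(x_1−4).
Substituting into the budget: x_1* = 4 + 1/3·(M − 4·p_1 − 20·p_2)/p_1, and x_2* = 20 + 2/3·(…)/p_2.
Discretionary income = 195 − 4·3.4 − 20·8.25 = 16.4; x_2* = 20 + 2/3·16.4/8.25 = 21.3253.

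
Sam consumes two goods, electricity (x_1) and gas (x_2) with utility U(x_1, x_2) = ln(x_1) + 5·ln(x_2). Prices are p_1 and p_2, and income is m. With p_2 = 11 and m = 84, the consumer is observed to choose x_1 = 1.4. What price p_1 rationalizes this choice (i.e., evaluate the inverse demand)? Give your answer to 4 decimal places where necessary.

Tangency: MRS = (1/5)·x_2/x_1 = p_1/p_2.
Rearranging, p_2·x_2 = 5·p_1·x_1. Substituting into the budget gives p_1·x_1·(1 + 5) = m.
Demand: x_1*(p_1,p_2,m) = 1/6·m/p_1 and x_2* = 5/6·m/p_2.
Set x_1* = 1.4 in the demand function and solve for p_1: p_1 = 10.

p_1 = 10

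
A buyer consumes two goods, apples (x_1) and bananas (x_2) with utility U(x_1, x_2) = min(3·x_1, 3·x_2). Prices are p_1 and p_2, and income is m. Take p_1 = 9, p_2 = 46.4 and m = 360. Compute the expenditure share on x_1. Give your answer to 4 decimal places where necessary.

share on x_1 = 0.1625

Leontief preferences: the optimum is at the kink where x_1/3 = x_2/3, i.e. x_2 = x_1.
Budget: p_1·x_1 + p_2·x_1 = m, so (3·p_1 + 3·p_2)·x_1 = 3·m.
Demand: x_1*(p_1,p_2,m) = 3·m/(3·p_1 + 3·p_2), x_2* = 3·m/(3·p_1 + 3·p_2).
Here 3·9 + 3·46.4 = 166.2, giving x_1* = 6.4982 and x_2* = 6.4982.
Expenditure on x_1: 9·6.4982 = 58.4838; share = 0.1625.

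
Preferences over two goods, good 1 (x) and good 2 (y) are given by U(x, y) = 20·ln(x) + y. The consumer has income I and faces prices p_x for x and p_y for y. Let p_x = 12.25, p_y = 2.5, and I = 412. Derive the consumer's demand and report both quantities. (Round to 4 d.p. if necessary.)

x* = 4.0816, y* = 144.8

So x*(p_x,p_y) = 20·p_y/p_x, independent of income; and y* = (I − 20·p_y)/p_y.
At the given prices: x* = 20·2.5/12.25 = 4.0816, and y* = 144.8.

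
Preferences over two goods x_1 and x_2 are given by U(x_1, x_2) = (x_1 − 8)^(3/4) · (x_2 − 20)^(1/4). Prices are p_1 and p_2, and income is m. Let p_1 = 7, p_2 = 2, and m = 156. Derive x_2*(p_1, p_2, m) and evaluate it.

Let x_1' = x_1−8, x_2' = x_2−20. MRS = 3·x_2'/x_1' = p_1/p_2.
Substituting into the budget: x_1* = 8 + 0.75·(m − 8·p_1 − 20·p_2)/p_1, and x_2* = 20 + 0.25·(…)/p_2.
Discretionary income = 156 − 8·7 − 20·2 = 60; x_2* = 20 + 0.25·60/2 = 27.5.

x_2* = 27.5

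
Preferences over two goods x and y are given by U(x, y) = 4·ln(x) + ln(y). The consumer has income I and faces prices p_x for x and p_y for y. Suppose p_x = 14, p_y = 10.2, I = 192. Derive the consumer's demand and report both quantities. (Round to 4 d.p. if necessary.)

x* = 10.9714, y* = 3.7647

The MRS is 4·y/x. Set MRS = p_x/p_y.
So 4·p_y·y = p_x·x; combined with the budget, a share 0.8 of income goes to x.
Demand: x*(p_x,p_y,I) = 0.8·I/p_x and y* = 0.2·I/p_y.
At p_x=14, p_y=10.2, I=192: x* = 0.8·192/14 = 10.9714, y* = 3.7647.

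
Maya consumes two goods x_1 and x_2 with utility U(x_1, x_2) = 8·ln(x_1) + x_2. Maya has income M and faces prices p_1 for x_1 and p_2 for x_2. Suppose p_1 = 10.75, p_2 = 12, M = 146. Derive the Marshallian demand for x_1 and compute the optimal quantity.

So x_1*(p_1,p_2) = 8·p_2/p_1, independent of income; and x_2* = (M − 8·p_2)/p_2.
At the given prices: x_1* = 8·12/10.75 = 8.9302.

x_1* = 8.9302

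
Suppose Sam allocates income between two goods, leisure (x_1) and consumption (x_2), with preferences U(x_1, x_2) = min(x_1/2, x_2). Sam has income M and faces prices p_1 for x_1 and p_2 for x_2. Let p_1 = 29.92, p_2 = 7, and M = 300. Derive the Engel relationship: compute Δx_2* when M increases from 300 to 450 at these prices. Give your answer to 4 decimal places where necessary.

Δx_2* = 2.2442

Leontief preferences: the optimum is at the kink where x_1/2 = x_2/1, i.e. x_2 = (1/2)·x_1.
Budget: p_1·x_1 + p_2·(1/2)·x_1 = M, so (2·p_1 + p_2)·x_1 = 2·M.
Demand: x_1*(p_1,p_2,M) = 2·M/(2·p_1 + p_2), x_2* = M/(2·p_1 + p_2).
Here 2·29.92 + 7 = 66.84, giving x_2* = 4.4883.
At M' = 450: x_2* = 6.7325. Change: 6.7325 − 4.4883 = 2.2442.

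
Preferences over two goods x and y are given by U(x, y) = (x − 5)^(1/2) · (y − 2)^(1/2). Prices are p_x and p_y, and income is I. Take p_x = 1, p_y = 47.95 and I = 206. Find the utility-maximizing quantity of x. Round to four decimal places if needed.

x* = 57.55

This is Cobb-Douglas in (x−5, y−2): tangency gives 0.5·p_y·(y−2) = 0.5·p_x·(x−5).
Substituting into the budget: x* = 5 + 0.5·(I − 5·p_x − 2·p_y)/p_x, and y* = 2 + 0.5·(…)/p_y.
Discretionary income = 206 − 5·1 − 2·47.95 = 105.1; x* = 5 + 0.5·105.1/1 = 57.55.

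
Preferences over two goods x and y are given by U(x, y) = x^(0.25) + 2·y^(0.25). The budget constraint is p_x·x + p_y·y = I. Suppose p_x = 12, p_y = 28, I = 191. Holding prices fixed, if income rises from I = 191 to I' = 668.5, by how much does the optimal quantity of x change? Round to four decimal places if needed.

MU_x ∝ x^(-0.75), MU_y ∝ 2·y^(-0.75), so MRS = (1/2)·(y/x)^(0.75) = p_x/p_y.
Solve for the ratio: y/x = [2·p_x/p_y]^(4/3).
Substitute y = (y/x)·x into the budget: x* = I/(p_x + p_y·(y/x)).
Numerically y/x = 0.814212, so x* = 191/(12 + 28·0.814212) = 5.4888.
At I' = 668.5: x* = 19.2109. Change: 19.2109 − 5.4888 = 13.7221.

Δx* = 13.7221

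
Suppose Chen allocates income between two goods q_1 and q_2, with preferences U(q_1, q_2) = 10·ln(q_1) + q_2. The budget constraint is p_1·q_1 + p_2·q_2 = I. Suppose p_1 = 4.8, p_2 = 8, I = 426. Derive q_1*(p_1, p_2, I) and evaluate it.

q_1* = 16.6667

Set MRS = p_1/p_2: (10/q_1)/1 = p_1/p_2.
So q_1*(p_1,p_2) = 10·p_2/p_1, independent of income; and q_2* = (I − 10·p_2)/p_2.
At the given prices: q_1* = 10·8/4.8 = 16.6667.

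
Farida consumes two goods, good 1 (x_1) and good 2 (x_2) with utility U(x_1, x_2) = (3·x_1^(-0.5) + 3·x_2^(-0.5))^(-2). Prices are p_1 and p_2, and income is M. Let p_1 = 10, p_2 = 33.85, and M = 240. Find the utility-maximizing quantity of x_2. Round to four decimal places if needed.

From the CES first-order condition, (x_2/x_1)^(1.5) = p_1/p_2.
Hence x_2/x_1 = (p_1/p_2)^(1/(1.5)), i.e. raised to the 2/3 power.
Substitute x_2 = (x_2/x_1)·x_1 into the budget: x_1* = M/(p_1 + p_2·(x_2/x_1)).
Numerically x_2/x_1 = 0.443569, so x_1* = 240/(10 + 33.85·0.443569) = 9.5943 and x_2* = 0.443569·9.5943 = 4.2557.

x_2* = 4.2557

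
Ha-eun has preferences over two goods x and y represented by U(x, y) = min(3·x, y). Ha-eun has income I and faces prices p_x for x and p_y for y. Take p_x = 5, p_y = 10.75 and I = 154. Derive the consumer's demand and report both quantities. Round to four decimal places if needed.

Here 5 + 3·10.75 = 37.25, giving x* = 4.1342 and y* = 12.4027.

x* = 4.1342, y* = 12.4027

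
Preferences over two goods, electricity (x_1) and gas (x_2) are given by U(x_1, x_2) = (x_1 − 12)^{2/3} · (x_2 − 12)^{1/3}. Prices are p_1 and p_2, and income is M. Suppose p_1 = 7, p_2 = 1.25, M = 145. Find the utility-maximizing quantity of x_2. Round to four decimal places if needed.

x_2* = 24.2667

This is Cobb-Douglas in (x_1−12, x_2−12): tangency gives 2/3·p_2·(x_2−12) = 1/3·p_1·(x_1−12).
Substituting into the budget: x_1* = 12 + 2/3·(M − 12·p_1 − 12·p_2)/p_1, and x_2* = 12 + 1/3·(…)/p_2.
Discretionary income = 145 − 12·7 − 12·1.25 = 46; x_2* = 12 + 1/3·46/1.25 = 24.2667.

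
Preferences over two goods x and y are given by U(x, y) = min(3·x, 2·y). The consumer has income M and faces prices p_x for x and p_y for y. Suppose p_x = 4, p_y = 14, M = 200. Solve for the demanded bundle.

x* = 8, y* = 12

With perfect complements, no substitution: consume in ratio x:y = 2:3.
Budget: p_x·x + p_y·(3/2)·x = M, so (2·p_x + 3·p_y)·x = 2·M.
Demand: x*(p_x,p_y,M) = 2·M/(2·p_x + 3·p_y), y* = 3·M/(2·p_x + 3·p_y).
Here 2·4 + 3·14 = 50, giving x* = 8 and y* = 12.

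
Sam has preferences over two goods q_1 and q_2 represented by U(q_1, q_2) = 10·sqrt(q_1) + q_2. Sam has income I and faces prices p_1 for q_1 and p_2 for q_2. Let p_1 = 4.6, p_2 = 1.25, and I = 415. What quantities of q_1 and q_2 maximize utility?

q_1* = 1.8461, q_2* = 325.2065

Set MRS = p_1/p_2: 5·q_1^(−1/2) = p_1/p_2.
Thus q_1* = (5·p_2/p_1)² — independent of I — with the rest of income spent on q_2.
Plugging in: q_1* = (5·1.25/4.6)² = 1.8461, q_2* = 325.2065.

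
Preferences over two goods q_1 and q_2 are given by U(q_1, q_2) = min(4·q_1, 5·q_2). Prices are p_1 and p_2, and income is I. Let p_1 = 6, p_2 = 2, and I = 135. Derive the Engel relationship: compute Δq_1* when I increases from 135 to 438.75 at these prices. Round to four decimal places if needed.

Δq_1* = 39.9671

Leontief preferences: the optimum is at the kink where q_1/5 = q_2/4, i.e. q_2 = (4/5)·q_1.
Budget: p_1·q_1 + p_2·(4/5)·q_1 = I, so (5·p_1 + 4·p_2)·q_1 = 5·I.
Demand: q_1*(p_1,p_2,I) = 5·I/(5·p_1 + 4·p_2), q_2* = 4·I/(5·p_1 + 4·p_2).
Here 5·6 + 4·2 = 38, giving q_1* = 17.7632.
At I' = 438.75: q_1* = 57.7303. Change: 57.7303 − 17.7632 = 39.9671.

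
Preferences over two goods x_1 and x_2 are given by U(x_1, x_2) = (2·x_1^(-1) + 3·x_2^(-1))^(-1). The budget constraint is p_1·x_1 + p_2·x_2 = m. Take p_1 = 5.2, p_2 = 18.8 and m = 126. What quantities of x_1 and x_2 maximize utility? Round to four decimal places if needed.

MU_x_1 ∝ 2·x_1^(-2), MU_x_2 ∝ 3·x_2^(-2), so MRS = (2/3)·(x_2/x_1)^(2) = p_1/p_2.
Hence x_2/x_1 = ((3/2)·p_1/p_2)^(1/(2)), i.e. raised to the 0.5 power.
Substitute x_2 = (x_2/x_1)·x_1 into the budget: x_1* = m/(p_1 + p_2·(x_2/x_1)).
Numerically x_2/x_1 = 0.644122, so x_1* = 126/(5.2 + 18.8·0.644122) = 7.2792 and x_2* = 0.644122·7.2792 = 4.6887.

x_1* = 7.2792, x_2* = 4.6887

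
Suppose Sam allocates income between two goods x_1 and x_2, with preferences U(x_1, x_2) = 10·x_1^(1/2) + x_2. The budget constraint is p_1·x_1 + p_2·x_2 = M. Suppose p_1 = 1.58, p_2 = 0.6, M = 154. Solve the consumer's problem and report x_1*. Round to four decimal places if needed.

Set MRS = p_1/p_2: 5·x_1^(−1/2) = p_1/p_2.
Thus x_1* = (5·p_2/p_1)² — independent of M — with the rest of income spent on x_2.
Plugging in: x_1* = (5·0.6/1.58)² = 3.6052.

x_1* = 3.6052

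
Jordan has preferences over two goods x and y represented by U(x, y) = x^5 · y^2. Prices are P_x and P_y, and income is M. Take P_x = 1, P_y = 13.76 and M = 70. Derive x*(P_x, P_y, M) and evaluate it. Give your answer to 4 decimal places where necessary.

x* = 50

Tangency: MRS = (5/2)·y/x = P_x/P_y.
Rearranging, P_y·y = (2/5)·P_x·x. Substituting into the budget gives P_x·x·(1 + (2/5)) = M.
Demand: x*(P_x,P_y,M) = 5/7·M/P_x and y* = 2/7·M/P_y.
At P_x=1, P_y=13.76, M=70: x* = 5/7·70/1 = 50.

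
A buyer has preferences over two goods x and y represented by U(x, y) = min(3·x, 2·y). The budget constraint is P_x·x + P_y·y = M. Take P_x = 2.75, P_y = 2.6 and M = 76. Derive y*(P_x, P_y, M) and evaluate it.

With perfect complements, no substitution: consume in ratio x:y = 2:3.
Budget: P_x·x + P_y·(3/2)·x = M, so (2·P_x + 3·P_y)·x = 2·M.
Demand: x*(P_x,P_y,M) = 2·M/(2·P_x + 3·P_y), y* = 3·M/(2·P_x + 3·P_y).
Here 2·2.75 + 3·2.6 = 13.3, giving y* = 17.1429.

y* = 17.1429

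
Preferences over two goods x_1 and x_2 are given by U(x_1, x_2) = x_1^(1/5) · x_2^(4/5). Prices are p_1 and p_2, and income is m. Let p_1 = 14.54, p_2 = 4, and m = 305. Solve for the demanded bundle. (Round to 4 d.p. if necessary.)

x_1* = 4.1953, x_2* = 61

MU_x_1/MU_x_2 = (0.2·x_2)/(0.8·x_1); tangency sets this equal to p_1/p_2.
Rearranging, p_2·x_2 = 4·p_1·x_1. Substituting into the budget gives p_1·x_1·(1 + 4) = m.
Demand: x_1*(p_1,p_2,m) = 0.2·m/p_1 and x_2* = 0.8·m/p_2.
At p_1=14.54, p_2=4, m=305: x_1* = 0.2·305/14.54 = 4.1953, x_2* = 61.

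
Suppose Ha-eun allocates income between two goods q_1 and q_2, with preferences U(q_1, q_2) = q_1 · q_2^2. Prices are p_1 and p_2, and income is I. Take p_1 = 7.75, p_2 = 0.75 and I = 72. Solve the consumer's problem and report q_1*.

q_1* = 3.0968

The MRS is (1/2)·q_2/q_1. Set MRS = p_1/p_2.
So p_2·q_2 = 2·p_1·q_1; combined with the budget, a share 1/3 of income goes to q_1.
Demand: q_1*(p_1,p_2,I) = 1/3·I/p_1 and q_2* = 2/3·I/p_2.
At p_1=7.75, p_2=0.75, I=72: q_1* = 1/3·72/7.75 = 3.0968.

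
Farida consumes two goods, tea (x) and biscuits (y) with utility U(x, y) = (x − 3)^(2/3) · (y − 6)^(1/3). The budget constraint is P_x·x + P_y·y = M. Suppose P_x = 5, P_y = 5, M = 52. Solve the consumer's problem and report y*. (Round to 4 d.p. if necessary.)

y* = 6.4667

MRS = 2·(y−6)/(x−3). Tangency with P_x/P_y gives y−6 = (1/2)·(P_x/P_y)·(x−3).
Substituting into the budget: x* = 3 + 2/3·(M − 3·P_x − 6·P_y)/P_x, and y* = 6 + 1/3·(…)/P_y.
Discretionary income = 52 − 3·5 − 6·5 = 7; y* = 6 + 1/3·7/5 = 6.4667.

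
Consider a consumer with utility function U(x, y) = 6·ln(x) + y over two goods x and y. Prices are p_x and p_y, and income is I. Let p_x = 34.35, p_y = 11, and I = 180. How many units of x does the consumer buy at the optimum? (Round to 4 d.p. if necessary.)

x* = 1.9214

Set MRS = p_x/p_y: (6/x)/1 = p_x/p_y.
So x*(p_x,p_y) = 6·p_y/p_x, independent of income; and y* = (I − 6·p_y)/p_y.
At the given prices: x* = 6·11/34.35 = 1.9214.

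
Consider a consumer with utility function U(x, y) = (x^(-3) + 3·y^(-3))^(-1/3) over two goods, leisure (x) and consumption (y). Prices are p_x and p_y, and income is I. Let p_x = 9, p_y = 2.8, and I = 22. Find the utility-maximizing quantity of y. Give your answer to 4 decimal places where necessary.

MU_x ∝ x^(-4), MU_y ∝ 3·y^(-4), so MRS = (1/3)·(y/x)^(4) = p_x/p_y.
Solve for the ratio: y/x = [3·p_x/p_y]^(0.25).
With the ratio pinned down, the budget gives x* = I/(p_x + p_y·(y/x)) and y* = (y/x)·x*.
Numerically y/x = 1.762185, so x* = 22/(9 + 2.8·1.762185) = 1.5789 and y* = 1.762185·1.5789 = 2.7822.

y* = 2.7822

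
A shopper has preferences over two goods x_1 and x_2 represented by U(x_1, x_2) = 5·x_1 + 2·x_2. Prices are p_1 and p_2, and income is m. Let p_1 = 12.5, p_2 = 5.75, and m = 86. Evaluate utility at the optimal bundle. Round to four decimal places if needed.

V = 34.4

Perfect substitutes: compare marginal utility per dollar. 5/p_1 vs 2/p_2 → 0.4 vs 0.3478.
x_1 gives more utility per dollar, so spend all income on x_1: x_1* = m/p_1, x_2* = 0.
Numerically: x_1* = 6.88, x_2* = 0.
Utility at the optimum: U(6.88, 0) = 34.4.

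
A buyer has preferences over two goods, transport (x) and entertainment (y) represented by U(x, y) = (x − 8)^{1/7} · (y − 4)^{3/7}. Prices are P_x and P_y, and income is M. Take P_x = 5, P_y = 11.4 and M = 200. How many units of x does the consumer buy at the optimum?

x* = 13.72

MRS = (1/3)·(y−4)/(x−8). Tangency with P_x/P_y gives y−4 = 3·(P_x/P_y)·(x−8).
Substituting into the budget: x* = 8 + 0.25·(M − 8·P_x − 4·P_y)/P_x, and y* = 4 + 0.75·(…)/P_y.
Discretionary income = 200 − 8·5 − 4·11.4 = 114.4; x* = 8 + 0.25·114.4/5 = 13.72.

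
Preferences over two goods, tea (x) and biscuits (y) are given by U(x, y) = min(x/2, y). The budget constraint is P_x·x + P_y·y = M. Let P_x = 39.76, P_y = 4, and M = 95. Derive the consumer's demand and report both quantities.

Demand: x*(P_x,P_y,M) = 2·M/(2·P_x + P_y), y* = M/(2·P_x + P_y).
Here 2·39.76 + 4 = 83.52, giving x* = 2.2749 and y* = 1.1375.

x* = 2.2749, y* = 1.1375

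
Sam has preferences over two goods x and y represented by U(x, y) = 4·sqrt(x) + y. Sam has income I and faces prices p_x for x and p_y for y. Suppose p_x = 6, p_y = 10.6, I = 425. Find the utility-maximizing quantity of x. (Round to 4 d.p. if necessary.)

Plugging in: x* = (2·10.6/6)² = 12.4844.

x* = 12.4844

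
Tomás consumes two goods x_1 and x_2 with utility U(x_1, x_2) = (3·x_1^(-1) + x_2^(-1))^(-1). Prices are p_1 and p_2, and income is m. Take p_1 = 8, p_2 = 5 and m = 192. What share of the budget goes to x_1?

MU_x_1 ∝ 3·x_1^(-2), MU_x_2 ∝ x_2^(-2), so MRS = 3·(x_2/x_1)^(2) = p_1/p_2.
Solve for the ratio: x_2/x_1 = [(1/3)·p_1/p_2]^(0.5).
With the ratio pinned down, the budget gives x_1* = m/(p_1 + p_2·(x_2/x_1)) and x_2* = (x_2/x_1)·x_1*.
Numerically x_2/x_1 = 0.730297, so x_1* = 192/(8 + 5·0.730297) = 16.4786 and x_2* = 0.730297·16.4786 = 12.0343.
Expenditure on x_1: 8·16.4786 = 131.8287; share = 0.6866.

share on x_1 = 0.6866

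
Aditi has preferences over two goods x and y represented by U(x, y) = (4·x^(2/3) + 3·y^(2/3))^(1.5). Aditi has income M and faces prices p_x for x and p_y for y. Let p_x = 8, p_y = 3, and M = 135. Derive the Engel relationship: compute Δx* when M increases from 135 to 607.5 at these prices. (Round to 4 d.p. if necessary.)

MRS = MU_x/MU_y = (4/3)·(y/x)^(1/3). Set equal to p_x/p_y.
Hence y/x = ((3/4)·p_x/p_y)^(1/(1/3)), i.e. raised to the 3 power.
With the ratio pinned down, the budget gives x* = M/(p_x + p_y·(y/x)) and y* = (y/x)·x*.
Numerically y/x = 8, so x* = 135/(8 + 3·8) = 4.2188.
At M' = 607.5: x* = 18.9844. Change: 18.9844 − 4.2188 = 14.7656.

Δx* = 14.7656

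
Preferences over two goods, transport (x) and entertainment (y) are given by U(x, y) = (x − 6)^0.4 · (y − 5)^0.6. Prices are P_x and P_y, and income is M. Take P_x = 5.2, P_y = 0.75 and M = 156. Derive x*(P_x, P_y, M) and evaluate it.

x* = 15.3115

Let x' = x−6, y' = y−5. MRS = (2/3)·y'/x' = P_x/P_y.
Substituting into the budget: x* = 6 + 0.4·(M − 6·P_x − 5·P_y)/P_x, and y* = 5 + 0.6·(…)/P_y.
Discretionary income = 156 − 6·5.2 − 5·0.75 = 121.05; x* = 6 + 0.4·121.05/5.2 = 15.3115.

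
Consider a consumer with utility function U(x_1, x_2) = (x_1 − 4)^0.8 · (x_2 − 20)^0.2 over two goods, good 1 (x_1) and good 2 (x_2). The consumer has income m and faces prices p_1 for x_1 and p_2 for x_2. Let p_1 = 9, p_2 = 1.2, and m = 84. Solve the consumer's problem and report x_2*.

Let x_1' = x_1−4, x_2' = x_2−20. MRS = 4·x_2'/x_1' = p_1/p_2.
Substituting into the budget: x_1* = 4 + 0.8·(m − 4·p_1 − 20·p_2)/p_1, and x_2* = 20 + 0.2·(…)/p_2.
Discretionary income = 84 − 4·9 − 20·1.2 = 24; x_2* = 20 + 0.2·24/1.2 = 24.

x_2* = 24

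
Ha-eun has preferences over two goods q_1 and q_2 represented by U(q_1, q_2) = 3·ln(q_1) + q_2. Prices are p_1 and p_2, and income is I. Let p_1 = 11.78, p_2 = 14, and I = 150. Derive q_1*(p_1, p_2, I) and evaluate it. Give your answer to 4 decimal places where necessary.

Set MRS = p_1/p_2: (3/q_1)/1 = p_1/p_2.
So q_1*(p_1,p_2) = 3·p_2/p_1, independent of income; and q_2* = (I − 3·p_2)/p_2.
At the given prices: q_1* = 3·14/11.78 = 3.5654.

q_1* = 3.5654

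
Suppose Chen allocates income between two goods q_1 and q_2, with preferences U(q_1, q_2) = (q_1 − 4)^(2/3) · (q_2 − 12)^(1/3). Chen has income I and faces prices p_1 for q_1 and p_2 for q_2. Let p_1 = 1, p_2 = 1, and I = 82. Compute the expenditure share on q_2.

share on q_2 = 0.4146

Substituting into the budget: q_1* = 4 + 2/3·(I − 4·p_1 − 12·p_2)/p_1, and q_2* = 12 + 1/3·(…)/p_2.
Discretionary income = 82 − 4·1 − 12·1 = 66; q_1* = 4 + 2/3·66/1 = 48; q_2* = 12 + 1/3·66/1 = 34.
Expenditure on q_2: 1·34 = 34; share = 0.4146.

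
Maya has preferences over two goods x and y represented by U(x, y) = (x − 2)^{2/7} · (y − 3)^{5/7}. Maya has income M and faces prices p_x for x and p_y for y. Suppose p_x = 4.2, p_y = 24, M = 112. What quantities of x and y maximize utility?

x* = 4.1497, y* = 3.9405

After buying the subsistence bundle (2, 3), a share 2/7 of the remaining income goes to x: x* = 2 + 2/7·(M − 2p_x − 3p_y)/p_x.
Discretionary income = 112 − 2·4.2 − 3·24 = 31.6; x* = 2 + 2/7·31.6/4.2 = 4.1497; y* = 3 + 5/7·31.6/24 = 3.9405.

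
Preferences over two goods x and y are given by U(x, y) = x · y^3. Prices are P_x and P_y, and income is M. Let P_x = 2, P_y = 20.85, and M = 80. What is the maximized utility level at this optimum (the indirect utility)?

V = 238.3063

MU_x/MU_y = (y)/(3·x); tangency sets this equal to P_x/P_y.
So P_y·y = 3·P_x·x; combined with the budget, a share 0.25 of income goes to x.
Demand: x*(P_x,P_y,M) = 0.25·M/P_x and y* = 0.75·M/P_y.
At P_x=2, P_y=20.85, M=80: x* = 0.25·80/2 = 10, y* = 2.8777.
Utility at the optimum: U(10, 2.8777) = 238.3063.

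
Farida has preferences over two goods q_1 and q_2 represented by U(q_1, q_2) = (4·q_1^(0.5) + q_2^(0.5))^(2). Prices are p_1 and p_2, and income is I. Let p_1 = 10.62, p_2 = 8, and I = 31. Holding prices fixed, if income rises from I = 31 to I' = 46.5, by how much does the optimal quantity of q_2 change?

Δq_2* = 0.1484

MRS = MU_q_1/MU_q_2 = 4·(q_2/q_1)^(0.5). Set equal to p_1/p_2.
Solve for the ratio: q_2/q_1 = [(1/4)·p_1/p_2]^(2).
With the ratio pinned down, the budget gives q_1* = I/(p_1 + p_2·(q_2/q_1)) and q_2* = (q_2/q_1)·q_1*.
Numerically q_2/q_1 = 0.110141, so q_1* = 31/(10.62 + 8·0.110141) = 2.6954 and q_2* = 0.110141·2.6954 = 0.2969.
At I' = 46.5: q_2* = 0.4453. Change: 0.4453 − 0.2969 = 0.1484.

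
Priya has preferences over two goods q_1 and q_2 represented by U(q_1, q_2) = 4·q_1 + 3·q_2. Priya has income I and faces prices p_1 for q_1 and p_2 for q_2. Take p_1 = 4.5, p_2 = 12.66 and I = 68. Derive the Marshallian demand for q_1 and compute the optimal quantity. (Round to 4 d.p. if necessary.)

q_1* = 15.1111

Linear utility — the consumer picks whichever good has higher MU/price: 4/4.5 = 0.8889 vs 3/12.66 = 0.237.
q_1 gives more utility per dollar, so spend all income on q_1: q_1* = I/p_1, q_2* = 0.
Numerically: q_1* = 15.1111, q_2* = 0.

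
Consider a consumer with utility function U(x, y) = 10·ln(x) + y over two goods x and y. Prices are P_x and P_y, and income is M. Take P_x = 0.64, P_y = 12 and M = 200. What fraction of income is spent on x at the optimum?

MU_x = 10/x, MU_y = 1. Tangency: 10/x = P_x/P_y.
So x*(P_x,P_y) = 10·P_y/P_x, independent of income; and y* = (M − 10·P_y)/P_y.
At the given prices: x* = 10·12/0.64 = 187.5, and y* = 6.6667.
Expenditure on x: 0.64·187.5 = 120; share = 0.6.

share on x = 0.6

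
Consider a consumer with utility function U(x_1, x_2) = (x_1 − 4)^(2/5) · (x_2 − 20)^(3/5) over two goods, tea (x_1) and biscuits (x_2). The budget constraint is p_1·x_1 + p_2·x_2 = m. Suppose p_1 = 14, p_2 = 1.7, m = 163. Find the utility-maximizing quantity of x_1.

x_1* = 6.0857

This is Cobb-Douglas in (x_1−4, x_2−20): tangency gives 0.4·p_2·(x_2−20) = 0.6·p_1·(x_1−4).
After buying the subsistence bundle (4, 20), a share 0.4 of the remaining income goes to x_1: x_1* = 4 + 0.4·(m − 4p_1 − 20p_2)/p_1.
Discretionary income = 163 − 4·14 − 20·1.7 = 73; x_1* = 4 + 0.4·73/14 = 6.0857.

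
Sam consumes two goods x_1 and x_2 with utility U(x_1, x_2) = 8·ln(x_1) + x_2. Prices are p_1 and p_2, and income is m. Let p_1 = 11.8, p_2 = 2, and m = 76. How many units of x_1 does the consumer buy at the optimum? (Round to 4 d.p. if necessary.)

Set MRS = p_1/p_2: (8/x_1)/1 = p_1/p_2.
So x_1*(p_1,p_2) = 8·p_2/p_1, independent of income; and x_2* = (m − 8·p_2)/p_2.
At the given prices: x_1* = 8·2/11.8 = 1.3559.

x_1* = 1.3559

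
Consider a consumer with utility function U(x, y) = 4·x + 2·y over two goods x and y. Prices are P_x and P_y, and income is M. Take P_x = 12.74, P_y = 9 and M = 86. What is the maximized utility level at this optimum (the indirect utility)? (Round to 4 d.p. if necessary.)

V = 27.0016

x gives more utility per dollar, so spend all income on x: x* = M/P_x, y* = 0.
Numerically: x* = 6.7504, y* = 0.
Utility at the optimum: U(6.7504, 0) = 27.0016.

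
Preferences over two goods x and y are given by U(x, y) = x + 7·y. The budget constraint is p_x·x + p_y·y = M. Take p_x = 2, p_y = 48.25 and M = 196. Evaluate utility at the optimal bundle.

V = 98

Perfect substitutes: compare marginal utility per dollar. 1/p_x vs 7/p_y → 0.5 vs 0.1451.
x gives more utility per dollar, so spend all income on x: x* = M/p_x, y* = 0.
Numerically: x* = 98, y* = 0.
Utility at the optimum: U(98, 0) = 98.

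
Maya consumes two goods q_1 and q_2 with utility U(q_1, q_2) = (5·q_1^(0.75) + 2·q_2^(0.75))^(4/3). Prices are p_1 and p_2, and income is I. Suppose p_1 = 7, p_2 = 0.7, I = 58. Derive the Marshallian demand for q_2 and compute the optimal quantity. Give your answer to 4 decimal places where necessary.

MRS = MU_q_1/MU_q_2 = (5/2)·(q_2/q_1)^(0.25). Set equal to p_1/p_2.
Hence q_2/q_1 = ((2/5)·p_1/p_2)^(1/(0.25)), i.e. raised to the 4 power.
With the ratio pinned down, the budget gives q_1* = I/(p_1 + p_2·(q_2/q_1)) and q_2* = (q_2/q_1)·q_1*.
Numerically q_2/q_1 = 256, so q_1* = 58/(7 + 0.7·256) = 0.3115 and q_2* = 256·0.3115 = 79.7422.

q_2* = 79.7422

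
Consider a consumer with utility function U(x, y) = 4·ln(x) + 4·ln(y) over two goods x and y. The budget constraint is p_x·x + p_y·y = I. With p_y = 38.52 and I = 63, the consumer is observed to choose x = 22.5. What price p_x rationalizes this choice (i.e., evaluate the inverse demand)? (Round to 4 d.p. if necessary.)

p_x = 1.4

MU_x/MU_y = (4·y)/(4·x); tangency sets this equal to p_x/p_y.
Rearranging, p_y·y = p_x·x. Substituting into the budget gives p_x·x·(1 + 1) = I.
Demand: x*(p_x,p_y,I) = 0.5·I/p_x and y* = 0.5·I/p_y.
Set x* = 22.5 in the demand function and solve for p_x: p_x = 1.4.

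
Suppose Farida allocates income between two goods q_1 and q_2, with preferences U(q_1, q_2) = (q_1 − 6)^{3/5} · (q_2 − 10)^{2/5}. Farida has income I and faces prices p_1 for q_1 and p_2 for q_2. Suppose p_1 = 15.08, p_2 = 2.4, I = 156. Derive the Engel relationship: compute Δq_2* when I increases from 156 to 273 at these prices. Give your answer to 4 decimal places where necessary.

MRS = (3/2)·(q_2−10)/(q_1−6). Tangency with p_1/p_2 gives q_2−10 = (2/3)·(p_1/p_2)·(q_1−6).
After buying the subsistence bundle (6, 10), a share 0.6 of the remaining income goes to q_1: q_1* = 6 + 0.6·(I − 6p_1 − 10p_2)/p_1.
Discretionary income = 156 − 6·15.08 − 10·2.4 = 41.52; q_2* = 10 + 0.4·41.52/2.4 = 16.92.
At I' = 273: q_2* = 36.42. Change: 36.42 − 16.92 = 19.5.

Δq_2* = 19.5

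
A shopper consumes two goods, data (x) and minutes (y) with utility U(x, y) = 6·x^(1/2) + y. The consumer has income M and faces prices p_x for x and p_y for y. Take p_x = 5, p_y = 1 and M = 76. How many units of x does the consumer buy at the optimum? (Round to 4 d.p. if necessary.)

x* = 0.36

MU_x = 3/√x, MU_y = 1. Tangency: 3/√x = p_x/p_y.
Solve: √x = 3·p_y/p_x, so x*(p_x,p_y) = (3·p_y/p_x)², and y* = (M − p_x·x*)/p_y.
Plugging in: x* = (3·1/5)² = 0.36.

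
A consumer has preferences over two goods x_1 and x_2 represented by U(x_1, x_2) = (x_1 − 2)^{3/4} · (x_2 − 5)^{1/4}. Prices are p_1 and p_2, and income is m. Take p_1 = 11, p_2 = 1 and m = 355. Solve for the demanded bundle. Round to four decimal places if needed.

x_1* = 24.3636, x_2* = 87

After buying the subsistence bundle (2, 5), a share 0.75 of the remaining income goes to x_1: x_1* = 2 + 0.75·(m − 2p_1 − 5p_2)/p_1.
Discretionary income = 355 − 2·11 − 5·1 = 328; x_1* = 2 + 0.75·328/11 = 24.3636; x_2* = 5 + 0.25·328/1 = 87.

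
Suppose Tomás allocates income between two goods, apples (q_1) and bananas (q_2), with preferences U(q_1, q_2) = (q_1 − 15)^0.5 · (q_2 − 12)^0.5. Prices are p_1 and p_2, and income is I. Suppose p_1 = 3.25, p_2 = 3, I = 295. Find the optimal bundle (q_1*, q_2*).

Discretionary income = 295 − 15·3.25 − 12·3 = 210.25; q_1* = 15 + 0.5·210.25/3.25 = 47.3462; q_2* = 12 + 0.5·210.25/3 = 47.0417.

q_1* = 47.3462, q_2* = 47.0417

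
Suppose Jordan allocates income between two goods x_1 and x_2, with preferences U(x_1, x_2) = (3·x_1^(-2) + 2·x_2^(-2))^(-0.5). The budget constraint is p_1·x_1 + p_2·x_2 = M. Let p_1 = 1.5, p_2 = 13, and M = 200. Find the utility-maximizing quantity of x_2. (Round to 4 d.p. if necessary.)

x_2* = 12.1014

From the CES first-order condition, (3/2)·(x_2/x_1)^(3) = p_1/p_2.
Solve for the ratio: x_2/x_1 = [(2/3)·p_1/p_2]^(1/3).
With the ratio pinned down, the budget gives x_1* = M/(p_1 + p_2·(x_2/x_1)) and x_2* = (x_2/x_1)·x_1*.
Numerically x_2/x_1 = 0.42529, so x_1* = 200/(1.5 + 13·0.42529) = 28.4545 and x_2* = 0.42529·28.4545 = 12.1014.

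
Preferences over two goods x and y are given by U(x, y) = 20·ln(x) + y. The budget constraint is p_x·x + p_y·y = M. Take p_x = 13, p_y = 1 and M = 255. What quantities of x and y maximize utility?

MU_x = 20/x, MU_y = 1. Tangency: 20/x = p_x/p_y.
So x*(p_x,p_y) = 20·p_y/p_x, independent of income; and y* = (M − 20·p_y)/p_y.
At the given prices: x* = 20·1/13 = 1.5385, and y* = 235.

x* = 1.5385, y* = 235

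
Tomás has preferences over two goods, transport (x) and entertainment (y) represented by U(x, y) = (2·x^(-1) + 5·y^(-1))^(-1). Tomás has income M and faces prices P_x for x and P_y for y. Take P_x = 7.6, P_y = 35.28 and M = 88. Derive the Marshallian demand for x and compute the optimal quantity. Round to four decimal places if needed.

MU_x ∝ 2·x^(-2), MU_y ∝ 5·y^(-2), so MRS = (2/5)·(y/x)^(2) = P_x/P_y.
Hence y/x = ((5/2)·P_x/P_y)^(1/(2)), i.e. raised to the 0.5 power.
Substitute y = (y/x)·x into the budget: x* = M/(P_x + P_y·(y/x)).
Numerically y/x = 0.733859, so x* = 88/(7.6 + 35.28·0.733859) = 2.6276.

x* = 2.6276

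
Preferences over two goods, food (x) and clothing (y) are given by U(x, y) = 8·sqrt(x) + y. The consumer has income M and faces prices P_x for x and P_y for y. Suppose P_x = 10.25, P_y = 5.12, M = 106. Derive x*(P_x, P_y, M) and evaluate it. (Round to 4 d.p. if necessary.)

x* = 3.9922

Utility is quasi-linear in y; the FOC for x is 4/√x = P_x/P_y.
Thus x* = (4·P_y/P_x)² — independent of M — with the rest of income spent on y.
Plugging in: x* = (4·5.12/10.25)² = 3.9922.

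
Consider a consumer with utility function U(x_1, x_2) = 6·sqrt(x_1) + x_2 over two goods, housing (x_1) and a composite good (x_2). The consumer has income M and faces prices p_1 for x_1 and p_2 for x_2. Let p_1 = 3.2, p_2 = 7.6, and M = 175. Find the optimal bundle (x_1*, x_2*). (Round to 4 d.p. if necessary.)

x_1* = 50.7656, x_2* = 1.6513

MU_x_1 = 3/√x_1, MU_x_2 = 1. Tangency: 3/√x_1 = p_1/p_2.
Solve: √x_1 = 3·p_2/p_1, so x_1*(p_1,p_2) = (3·p_2/p_1)², and x_2* = (M − p_1·x_1*)/p_2.
Plugging in: x_1* = (3·7.6/3.2)² = 50.7656, x_2* = 1.6513.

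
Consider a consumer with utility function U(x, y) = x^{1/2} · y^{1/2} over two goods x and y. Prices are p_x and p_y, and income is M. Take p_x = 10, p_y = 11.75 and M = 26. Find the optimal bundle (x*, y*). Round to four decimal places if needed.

Demand: x*(p_x,p_y,M) = 0.5·M/p_x and y* = 0.5·M/p_y.
At p_x=10, p_y=11.75, M=26: x* = 0.5·26/10 = 1.3, y* = 1.1064.

x* = 1.3, y* = 1.1064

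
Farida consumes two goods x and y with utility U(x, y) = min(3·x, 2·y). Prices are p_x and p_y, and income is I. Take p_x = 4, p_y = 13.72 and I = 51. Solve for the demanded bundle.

x* = 2.0749, y* = 3.1123

Leontief preferences: the optimum is at the kink where x/2 = y/3, i.e. y = (3/2)·x.
Budget: p_x·x + p_y·(3/2)·x = I, so (2·p_x + 3·p_y)·x = 2·I.
Demand: x*(p_x,p_y,I) = 2·I/(2·p_x + 3·p_y), y* = 3·I/(2·p_x + 3·p_y).
Here 2·4 + 3·13.72 = 49.16, giving x* = 2.0749 and y* = 3.1123.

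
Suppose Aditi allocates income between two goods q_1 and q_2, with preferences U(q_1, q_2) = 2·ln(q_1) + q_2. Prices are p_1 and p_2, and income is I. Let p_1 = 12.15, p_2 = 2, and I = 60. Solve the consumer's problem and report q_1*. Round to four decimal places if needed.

q_1* = 0.3292

At the given prices: q_1* = 2·2/12.15 = 0.3292.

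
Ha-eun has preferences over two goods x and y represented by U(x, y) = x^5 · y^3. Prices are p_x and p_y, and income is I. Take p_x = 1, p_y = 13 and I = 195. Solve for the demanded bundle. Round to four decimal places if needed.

The MRS is (5/3)·y/x. Set MRS = p_x/p_y.
So 5·p_y·y = 3·p_x·x; combined with the budget, a share 0.625 of income goes to x.
Demand: x*(p_x,p_y,I) = 0.625·I/p_x and y* = 0.375·I/p_y.
At p_x=1, p_y=13, I=195: x* = 0.625·195/1 = 121.875, y* = 5.625.

x* = 121.875, y* = 5.625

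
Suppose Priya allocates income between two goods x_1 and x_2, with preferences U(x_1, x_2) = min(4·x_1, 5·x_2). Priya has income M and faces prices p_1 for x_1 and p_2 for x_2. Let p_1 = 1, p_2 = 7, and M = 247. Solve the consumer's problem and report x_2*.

x_2* = 29.9394

Leontief preferences: the optimum is at the kink where x_1/5 = x_2/4, i.e. x_2 = (4/5)·x_1.
Budget: p_1·x_1 + p_2·(4/5)·x_1 = M, so (5·p_1 + 4·p_2)·x_1 = 5·M.
Demand: x_1*(p_1,p_2,M) = 5·M/(5·p_1 + 4·p_2), x_2* = 4·M/(5·p_1 + 4·p_2).
Here 5·1 + 4·7 = 33, giving x_2* = 29.9394.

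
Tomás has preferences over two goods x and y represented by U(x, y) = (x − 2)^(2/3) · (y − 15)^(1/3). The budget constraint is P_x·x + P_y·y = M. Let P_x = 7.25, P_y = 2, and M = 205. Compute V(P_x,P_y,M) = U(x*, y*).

V = 17.9944

Let x' = x−2, y' = y−15. MRS = 2·y'/x' = P_x/P_y.
After buying the subsistence bundle (2, 15), a share 2/3 of the remaining income goes to x: x* = 2 + 2/3·(M − 2P_x − 15P_y)/P_x.
Discretionary income = 205 − 2·7.25 − 15·2 = 160.5; x* = 2 + 2/3·160.5/7.25 = 16.7586; y* = 15 + 1/3·160.5/2 = 41.75.
Utility at the optimum: U(16.7586, 41.75) = 17.9944.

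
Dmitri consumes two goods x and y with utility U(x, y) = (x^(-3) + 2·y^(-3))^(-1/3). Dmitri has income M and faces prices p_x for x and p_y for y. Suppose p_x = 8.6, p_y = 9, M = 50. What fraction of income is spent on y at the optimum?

MRS = MU_x/MU_y = (1/2)·(y/x)^(4). Set equal to p_x/p_y.
Hence y/x = (2·p_x/p_y)^(1/(4)), i.e. raised to the 0.25 power.
Substitute y = (y/x)·x into the budget: x* = M/(p_x + p_y·(y/x)).
Numerically y/x = 1.175768, so x* = 50/(8.6 + 9·1.175768) = 2.6066 and y* = 1.175768·2.6066 = 3.0648.
Expenditure on y: 9·3.0648 = 27.583; share = 0.5517.

share on y = 0.5517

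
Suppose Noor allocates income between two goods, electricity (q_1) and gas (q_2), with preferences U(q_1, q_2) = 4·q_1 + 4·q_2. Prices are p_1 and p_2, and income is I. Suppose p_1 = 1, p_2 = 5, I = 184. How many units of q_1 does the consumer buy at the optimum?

Perfect substitutes: compare marginal utility per dollar. 4/p_1 vs 4/p_2 → 4 vs 0.8.
q_1 gives more utility per dollar, so spend all income on q_1: q_1* = I/p_1, q_2* = 0.
Numerically: q_1* = 184, q_2* = 0.

q_1* = 184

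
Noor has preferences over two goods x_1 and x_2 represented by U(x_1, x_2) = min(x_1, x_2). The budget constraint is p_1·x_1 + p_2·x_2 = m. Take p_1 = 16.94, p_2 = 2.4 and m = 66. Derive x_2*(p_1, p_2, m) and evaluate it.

x_2* = 3.4126

Demand: x_1*(p_1,p_2,m) = m/(p_1 + p_2), x_2* = m/(p_1 + p_2).
Here 16.94 + 2.4 = 19.34, giving x_2* = 3.4126.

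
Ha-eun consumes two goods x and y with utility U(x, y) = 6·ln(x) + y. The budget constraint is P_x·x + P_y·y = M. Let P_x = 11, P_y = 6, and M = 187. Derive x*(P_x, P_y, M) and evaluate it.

x* = 3.2727

Set MRS = P_x/P_y: (6/x)/1 = P_x/P_y.
So x*(P_x,P_y) = 6·P_y/P_x, independent of income; and y* = (M − 6·P_y)/P_y.
At the given prices: x* = 6·6/11 = 3.2727.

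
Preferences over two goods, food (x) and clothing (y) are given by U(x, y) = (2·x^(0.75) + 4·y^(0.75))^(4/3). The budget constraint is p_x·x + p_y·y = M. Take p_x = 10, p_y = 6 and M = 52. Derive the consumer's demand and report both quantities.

x* = 0.0693, y* = 8.5512

MU_x ∝ 2·x^(-0.25), MU_y ∝ 4·y^(-0.25), so MRS = (1/2)·(y/x)^(0.25) = p_x/p_y.
Solve for the ratio: y/x = [2·p_x/p_y]^(4).
Substitute y = (y/x)·x into the budget: x* = M/(p_x + p_y·(y/x)).
Numerically y/x = 123.45679, so x* = 52/(10 + 6·123.45679) = 0.0693 and y* = 123.45679·0.0693 = 8.5512.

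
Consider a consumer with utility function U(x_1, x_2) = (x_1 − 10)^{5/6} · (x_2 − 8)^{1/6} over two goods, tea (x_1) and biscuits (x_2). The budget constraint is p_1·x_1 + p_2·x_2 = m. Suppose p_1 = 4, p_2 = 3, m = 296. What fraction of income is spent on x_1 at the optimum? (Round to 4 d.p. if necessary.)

Let x_1' = x_1−10, x_2' = x_2−8. MRS = 5·x_2'/x_1' = p_1/p_2.
After buying the subsistence bundle (10, 8), a share 5/6 of the remaining income goes to x_1: x_1* = 10 + 5/6·(m − 10p_1 − 8p_2)/p_1.
Discretionary income = 296 − 10·4 − 8·3 = 232; x_1* = 10 + 5/6·232/4 = 58.3333; x_2* = 8 + 1/6·232/3 = 20.8889.
Expenditure on x_1: 4·58.3333 = 233.3333; share = 0.7883.

share on x_1 = 0.7883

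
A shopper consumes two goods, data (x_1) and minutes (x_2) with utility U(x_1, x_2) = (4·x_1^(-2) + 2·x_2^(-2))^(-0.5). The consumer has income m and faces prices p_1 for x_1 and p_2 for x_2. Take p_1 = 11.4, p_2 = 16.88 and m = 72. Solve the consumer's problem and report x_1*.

x_1* = 3.1095

MRS = MU_x_1/MU_x_2 = 2·(x_2/x_1)^(3). Set equal to p_1/p_2.
Hence x_2/x_1 = ((1/2)·p_1/p_2)^(1/(3)), i.e. raised to the 1/3 power.
Substitute x_2 = (x_2/x_1)·x_1 into the budget: x_1* = m/(p_1 + p_2·(x_2/x_1)).
Numerically x_2/x_1 = 0.696361, so x_1* = 72/(11.4 + 16.88·0.696361) = 3.1095.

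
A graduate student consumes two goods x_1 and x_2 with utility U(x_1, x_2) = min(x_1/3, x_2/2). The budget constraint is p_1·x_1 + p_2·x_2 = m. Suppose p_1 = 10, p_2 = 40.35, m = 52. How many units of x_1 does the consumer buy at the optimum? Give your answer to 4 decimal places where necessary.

x_1* = 1.4092

Leontief preferences: the optimum is at the kink where x_1/3 = x_2/2, i.e. x_2 = (2/3)·x_1.
Budget: p_1·x_1 + p_2·(2/3)·x_1 = m, so (3·p_1 + 2·p_2)·x_1 = 3·m.
Demand: x_1*(p_1,p_2,m) = 3·m/(3·p_1 + 2·p_2), x_2* = 2·m/(3·p_1 + 2·p_2).
Here 3·10 + 2·40.35 = 110.7, giving x_1* = 1.4092.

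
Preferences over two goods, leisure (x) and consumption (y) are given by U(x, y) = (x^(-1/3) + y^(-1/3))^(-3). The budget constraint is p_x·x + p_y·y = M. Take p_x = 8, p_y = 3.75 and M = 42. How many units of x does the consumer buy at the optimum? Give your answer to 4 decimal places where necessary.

x* = 2.8729

MU_x ∝ x^(-4/3), MU_y ∝ y^(-4/3), so MRS = (y/x)^(4/3) = p_x/p_y.
Solve for the ratio: y/x = [p_x/p_y]^(0.75).
Substitute y = (y/x)·x into the budget: x* = M/(p_x + p_y·(y/x)).
Numerically y/x = 1.7652, so x* = 42/(8 + 3.75·1.7652) = 2.8729.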